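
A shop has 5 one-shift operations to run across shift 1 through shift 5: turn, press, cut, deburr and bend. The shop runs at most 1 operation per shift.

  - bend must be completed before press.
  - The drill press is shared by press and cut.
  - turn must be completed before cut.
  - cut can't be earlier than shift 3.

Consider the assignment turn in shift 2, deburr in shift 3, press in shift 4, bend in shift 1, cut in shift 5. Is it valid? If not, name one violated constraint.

Yes, all constraints hold

cut can't be earlier than shift 3 — holds.
The shop runs at most 1 operation per shift — holds.
The drill press is shared by press and cut — holds.
bend must be completed before press — holds.
turn must be completed before cut — holds.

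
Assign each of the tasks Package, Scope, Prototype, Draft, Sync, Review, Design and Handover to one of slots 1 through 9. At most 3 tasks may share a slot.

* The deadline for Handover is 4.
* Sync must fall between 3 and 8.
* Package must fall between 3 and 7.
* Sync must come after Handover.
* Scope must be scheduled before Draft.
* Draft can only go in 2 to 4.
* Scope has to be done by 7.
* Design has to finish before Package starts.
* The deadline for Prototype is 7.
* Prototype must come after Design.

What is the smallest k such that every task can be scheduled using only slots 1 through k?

3 slots

The precedence chain requires at least 2 distinct slots.
With at most 3 per slot and 8 tasks, at least 3 slots are needed.
Package can't be placed before 3, so the schedule must run through at least slot 3.
3 works (last occupied slot: 3): for example Design in 1; Sync in 3; Prototype in 2; Draft in 2; Review in 2; Scope in 1; Handover in 1; Package in 3.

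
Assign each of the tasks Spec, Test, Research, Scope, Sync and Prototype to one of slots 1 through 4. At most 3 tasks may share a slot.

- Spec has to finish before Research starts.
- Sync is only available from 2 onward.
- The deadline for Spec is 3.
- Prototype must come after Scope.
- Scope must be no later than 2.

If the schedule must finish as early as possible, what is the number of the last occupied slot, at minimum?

The precedence chain requires at least 2 distinct slots.
With at most 3 per slot and 6 tasks, at least 2 slots are needed.
2 works (last occupied slot: 2): for example Sync=2; Prototype=2; Research=2; Spec=1; Scope=1; Test=1.

slot 2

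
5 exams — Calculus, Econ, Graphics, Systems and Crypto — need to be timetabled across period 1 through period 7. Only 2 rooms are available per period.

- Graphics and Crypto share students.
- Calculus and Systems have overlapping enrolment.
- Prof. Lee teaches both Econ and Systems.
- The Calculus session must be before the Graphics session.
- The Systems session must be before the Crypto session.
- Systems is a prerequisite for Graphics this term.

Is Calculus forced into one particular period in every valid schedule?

No

Calculus can be period 1 (e.g. Systems -> period 2; Econ -> period 1; Calculus -> period 1; Crypto -> period 4; Graphics -> period 3) or period 2 (e.g. Graphics=period 3; Crypto=period 2; Calculus=period 2; Systems=period 1; Econ=period 3).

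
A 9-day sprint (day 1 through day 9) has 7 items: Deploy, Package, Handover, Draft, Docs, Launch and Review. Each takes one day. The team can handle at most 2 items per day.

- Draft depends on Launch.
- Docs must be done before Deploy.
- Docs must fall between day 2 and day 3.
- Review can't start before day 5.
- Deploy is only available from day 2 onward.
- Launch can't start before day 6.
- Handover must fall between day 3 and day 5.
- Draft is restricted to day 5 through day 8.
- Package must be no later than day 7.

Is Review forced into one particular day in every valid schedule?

Review can be day 5 (e.g. Launch in day 6, Package in day 1, Docs in day 2, Handover in day 3, Review in day 5, Draft in day 7, Deploy in day 3) or day 6 (e.g. Deploy -> day 3; Handover -> day 3; Review -> day 6; Launch -> day 6; Package -> day 1; Docs -> day 2; Draft -> day 7).

No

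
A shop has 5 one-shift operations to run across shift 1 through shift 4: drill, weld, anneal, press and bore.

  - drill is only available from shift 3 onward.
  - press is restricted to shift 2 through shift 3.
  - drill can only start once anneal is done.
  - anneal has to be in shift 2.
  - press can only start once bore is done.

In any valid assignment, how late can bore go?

Downstream work caps bore at shift 2.
bore at shift 2 is achievable: weld -> shift 1; drill -> shift 3; bore -> shift 2; press -> shift 3; anneal -> shift 2.

shift 2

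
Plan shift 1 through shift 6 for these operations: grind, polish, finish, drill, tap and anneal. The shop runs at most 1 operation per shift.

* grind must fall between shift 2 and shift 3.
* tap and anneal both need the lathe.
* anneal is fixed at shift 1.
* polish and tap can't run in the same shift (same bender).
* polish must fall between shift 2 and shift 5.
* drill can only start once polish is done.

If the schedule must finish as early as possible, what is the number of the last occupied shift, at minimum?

The precedence chain requires at least 2 distinct shifts.
With at most 1 per shift and 6 operations, at least 6 shifts are needed.
Propagating the time windows through the other constraints, drill can't land before shift 3, so the schedule must run through at least shift 3.
6 works (last occupied shift: shift 6): for example anneal=shift 1; grind=shift 2; polish=shift 3; drill=shift 4; tap=shift 6; finish=shift 5.

6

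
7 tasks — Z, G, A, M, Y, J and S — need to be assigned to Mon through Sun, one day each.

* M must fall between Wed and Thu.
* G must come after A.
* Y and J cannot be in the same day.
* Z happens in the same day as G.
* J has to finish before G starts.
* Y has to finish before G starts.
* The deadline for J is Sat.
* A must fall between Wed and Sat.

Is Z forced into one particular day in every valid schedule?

Z can be Thu (e.g. M -> Wed, G -> Thu, S -> Mon, Y -> Tue, Z -> Thu, J -> Mon, A -> Wed) or Fri (e.g. Z=Fri, M=Wed, J=Mon, A=Wed, Y=Tue, G=Fri, S=Mon).

No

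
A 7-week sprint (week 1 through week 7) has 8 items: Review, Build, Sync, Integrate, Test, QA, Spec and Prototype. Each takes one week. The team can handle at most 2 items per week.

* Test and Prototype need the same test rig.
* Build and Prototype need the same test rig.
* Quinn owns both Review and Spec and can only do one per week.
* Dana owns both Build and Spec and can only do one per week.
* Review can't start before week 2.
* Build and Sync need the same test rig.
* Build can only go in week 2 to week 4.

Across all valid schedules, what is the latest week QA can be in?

week 7

QA at week 7 is achievable: Integrate -> week 1, Test -> week 3, Build -> week 2, Sync -> week 1, Review -> week 2, Prototype -> week 4, QA -> week 7, Spec -> week 3.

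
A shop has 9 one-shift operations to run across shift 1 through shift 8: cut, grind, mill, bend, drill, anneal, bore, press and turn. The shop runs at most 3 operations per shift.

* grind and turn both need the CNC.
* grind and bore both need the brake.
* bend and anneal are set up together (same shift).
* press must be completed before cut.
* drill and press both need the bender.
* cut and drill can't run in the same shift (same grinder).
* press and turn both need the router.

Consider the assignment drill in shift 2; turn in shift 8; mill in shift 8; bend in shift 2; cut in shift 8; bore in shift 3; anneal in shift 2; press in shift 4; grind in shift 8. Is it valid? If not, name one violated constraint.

grind and bore both need the brake — holds.
cut and drill can't run in the same shift (same grinder) — holds.
The shop runs at most 3 operations per shift — violated.
bend and anneal are set up together (same shift) — holds.
grind and turn both need the CNC — violated.
press and turn both need the router — holds.
drill and press both need the bender — holds.
press must be completed before cut — holds.

No. grind and turn both need the CNC is not satisfied.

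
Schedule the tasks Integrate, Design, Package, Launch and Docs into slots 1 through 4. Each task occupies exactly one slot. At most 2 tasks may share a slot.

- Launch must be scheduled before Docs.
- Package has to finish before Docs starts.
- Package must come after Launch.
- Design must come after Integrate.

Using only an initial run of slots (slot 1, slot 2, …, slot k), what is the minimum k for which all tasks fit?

The precedence chain requires at least 3 distinct slots.
With at most 2 per slot and 5 tasks, at least 3 slots are needed.
3 works (last occupied slot: 3): for example Design in 2, Package in 2, Integrate in 1, Docs in 3, Launch in 1.

3 slots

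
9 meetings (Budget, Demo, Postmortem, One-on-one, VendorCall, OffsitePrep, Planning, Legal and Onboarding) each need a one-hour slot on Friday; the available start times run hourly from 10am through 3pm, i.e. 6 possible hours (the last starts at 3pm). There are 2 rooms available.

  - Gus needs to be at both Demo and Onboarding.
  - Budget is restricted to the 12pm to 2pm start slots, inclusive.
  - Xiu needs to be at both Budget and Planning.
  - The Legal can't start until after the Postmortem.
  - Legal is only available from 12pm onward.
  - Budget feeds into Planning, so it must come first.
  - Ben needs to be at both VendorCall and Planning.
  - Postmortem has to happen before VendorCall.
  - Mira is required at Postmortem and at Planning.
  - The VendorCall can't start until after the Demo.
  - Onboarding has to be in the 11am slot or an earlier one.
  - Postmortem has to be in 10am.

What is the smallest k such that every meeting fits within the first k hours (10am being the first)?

5

The precedence chain requires at least 2 distinct hours.
With at most 2 per hour and 9 meetings, at least 5 hours are needed.
Propagating the time windows through the other constraints, Planning can't land before 1pm — that is hour 4 counting from 10am — so the schedule must run through at least 4 hours.
5 works (last occupied hour: 2pm): for example VendorCall=1pm; Onboarding=10am; Demo=11am; One-on-one=11am; OffsitePrep=1pm; Planning=2pm; Budget=12pm; Postmortem=10am; Legal=12pm.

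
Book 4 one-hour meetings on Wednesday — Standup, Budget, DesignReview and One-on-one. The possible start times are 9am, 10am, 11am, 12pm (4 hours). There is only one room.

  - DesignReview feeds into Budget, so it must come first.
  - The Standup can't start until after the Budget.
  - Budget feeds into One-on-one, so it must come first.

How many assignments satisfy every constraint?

Enumerating: Standup=11am, DesignReview=9am, Budget=10am, One-on-one=12pm | Budget=10am; DesignReview=9am; Standup=12pm; One-on-one=11am.

2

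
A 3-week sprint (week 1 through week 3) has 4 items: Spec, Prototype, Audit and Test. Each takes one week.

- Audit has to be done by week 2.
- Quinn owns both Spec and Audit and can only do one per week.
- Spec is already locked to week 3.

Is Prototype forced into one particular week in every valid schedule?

Prototype can be week 1 (e.g. Spec in week 3, Test in week 1, Audit in week 1, Prototype in week 1) or week 2 (e.g. Test -> week 1, Audit -> week 1, Spec -> week 3, Prototype -> week 2).

No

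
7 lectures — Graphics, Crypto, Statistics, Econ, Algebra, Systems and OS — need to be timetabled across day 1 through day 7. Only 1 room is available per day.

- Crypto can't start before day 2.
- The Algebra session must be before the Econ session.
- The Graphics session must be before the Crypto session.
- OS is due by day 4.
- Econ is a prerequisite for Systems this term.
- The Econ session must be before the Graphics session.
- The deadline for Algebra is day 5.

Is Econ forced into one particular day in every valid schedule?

Econ can be day 2 (e.g. Econ=day 2, Algebra=day 1, Crypto=day 5, Systems=day 6, Statistics=day 7, Graphics=day 4, OS=day 3) or day 3 (e.g. Algebra -> day 2; OS -> day 1; Crypto -> day 5; Graphics -> day 4; Econ -> day 3; Systems -> day 6; Statistics -> day 7).

No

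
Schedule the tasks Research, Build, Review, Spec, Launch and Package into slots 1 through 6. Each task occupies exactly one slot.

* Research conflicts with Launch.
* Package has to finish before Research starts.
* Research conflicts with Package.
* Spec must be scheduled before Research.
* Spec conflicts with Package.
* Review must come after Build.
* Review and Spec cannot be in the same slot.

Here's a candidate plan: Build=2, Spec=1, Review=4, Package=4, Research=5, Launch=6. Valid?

Review must come after Build — holds.
Package has to finish before Research starts — holds.
Review and Spec cannot be in the same slot — holds.
Spec conflicts with Package — holds.
Research conflicts with Launch — holds.
Research conflicts with Package — holds.
Spec must be scheduled before Research — holds.

Yes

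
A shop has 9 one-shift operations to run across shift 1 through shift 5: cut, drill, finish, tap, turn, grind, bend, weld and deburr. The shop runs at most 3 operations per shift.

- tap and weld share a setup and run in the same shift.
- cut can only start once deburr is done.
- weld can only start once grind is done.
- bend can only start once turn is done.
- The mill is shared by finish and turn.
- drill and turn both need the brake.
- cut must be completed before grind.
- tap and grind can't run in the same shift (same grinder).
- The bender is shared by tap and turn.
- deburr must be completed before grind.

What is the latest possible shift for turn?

shift 4

Downstream work caps turn at shift 4.
turn at shift 4 is achievable: grind in shift 3; bend in shift 5; tap in shift 5; drill in shift 1; weld in shift 5; finish in shift 1; turn in shift 4; deburr in shift 1; cut in shift 2.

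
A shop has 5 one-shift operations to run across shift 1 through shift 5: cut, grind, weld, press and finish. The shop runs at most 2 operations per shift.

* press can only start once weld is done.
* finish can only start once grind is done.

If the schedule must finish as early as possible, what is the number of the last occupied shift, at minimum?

The precedence chain requires at least 2 distinct shifts.
With at most 2 per shift and 5 operations, at least 3 shifts are needed.
3 works (last occupied shift: shift 3): for example weld in shift 1; grind in shift 1; cut in shift 3; finish in shift 2; press in shift 2.

shift 3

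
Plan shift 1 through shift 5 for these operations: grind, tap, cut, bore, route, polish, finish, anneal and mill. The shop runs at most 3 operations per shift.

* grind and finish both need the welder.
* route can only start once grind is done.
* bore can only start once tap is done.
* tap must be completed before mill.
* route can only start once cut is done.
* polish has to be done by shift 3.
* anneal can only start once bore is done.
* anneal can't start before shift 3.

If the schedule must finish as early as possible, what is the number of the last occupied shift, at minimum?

3

The precedence chain requires at least 3 distinct shifts.
With at most 3 per shift and 9 operations, at least 3 shifts are needed.
3 works (last occupied shift: shift 3): for example route -> shift 2, anneal -> shift 3, grind -> shift 1, cut -> shift 1, polish -> shift 3, mill -> shift 2, bore -> shift 2, tap -> shift 1, finish -> shift 3.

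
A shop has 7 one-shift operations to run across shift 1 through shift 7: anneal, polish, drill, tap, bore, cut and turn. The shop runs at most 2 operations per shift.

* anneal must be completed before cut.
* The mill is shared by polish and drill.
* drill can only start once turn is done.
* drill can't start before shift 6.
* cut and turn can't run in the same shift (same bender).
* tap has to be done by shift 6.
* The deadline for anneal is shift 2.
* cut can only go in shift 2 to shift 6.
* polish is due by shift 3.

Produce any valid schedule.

cut -> shift 2, polish -> shift 1, bore -> shift 3, drill -> shift 6, tap -> shift 2, anneal -> shift 1, turn -> shift 3

Checking: anneal(shift 1) before cut(shift 2); turn(shift 3) before drill(shift 6); polish(shift 1) != drill(shift 6); cut(shift 2) != turn(shift 3); tap=shift 2 in [shift 1,shift 6]; cut=shift 2 in [shift 2,shift 6]; drill=shift 6 in [shift 6,shift 7]; anneal=shift 1 in [shift 1,shift 2]; polish=shift 1 in [shift 1,shift 3]; max 2 per shift (cap 2).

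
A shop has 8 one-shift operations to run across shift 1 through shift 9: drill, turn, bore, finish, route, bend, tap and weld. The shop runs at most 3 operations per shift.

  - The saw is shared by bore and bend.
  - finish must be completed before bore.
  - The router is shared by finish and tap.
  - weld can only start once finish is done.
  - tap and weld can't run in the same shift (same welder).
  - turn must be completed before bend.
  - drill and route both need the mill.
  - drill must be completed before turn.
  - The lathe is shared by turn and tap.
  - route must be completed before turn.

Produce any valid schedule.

weld=shift 2, drill=shift 1, route=shift 2, turn=shift 3, finish=shift 1, bend=shift 4, tap=shift 4, bore=shift 2

Checking: finish(shift 1) before weld(shift 2); finish(shift 1) before bore(shift 2); route(shift 2) before turn(shift 3); drill(shift 1) before turn(shift 3); turn(shift 3) before bend(shift 4); drill(shift 1) != route(shift 2); bore(shift 2) != bend(shift 4); turn(shift 3) != tap(shift 4); finish(shift 1) != tap(shift 4); tap(shift 4) != weld(shift 2); max 3 per shift (cap 3).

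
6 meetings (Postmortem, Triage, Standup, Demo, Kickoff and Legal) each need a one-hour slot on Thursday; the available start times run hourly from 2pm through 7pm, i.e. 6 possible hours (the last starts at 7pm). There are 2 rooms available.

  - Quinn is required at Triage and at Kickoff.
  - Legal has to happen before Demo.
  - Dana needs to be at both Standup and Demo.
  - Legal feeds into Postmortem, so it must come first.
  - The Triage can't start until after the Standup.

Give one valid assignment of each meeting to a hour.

Kickoff in 4pm, Postmortem in 3pm, Legal in 2pm, Demo in 4pm, Standup in 2pm, Triage in 3pm

Checking: Standup(2pm) before Triage(3pm); Legal(2pm) before Postmortem(3pm); Legal(2pm) before Demo(4pm); Triage(3pm) != Kickoff(4pm); Standup(2pm) != Demo(4pm); max 2 per hour (cap 2).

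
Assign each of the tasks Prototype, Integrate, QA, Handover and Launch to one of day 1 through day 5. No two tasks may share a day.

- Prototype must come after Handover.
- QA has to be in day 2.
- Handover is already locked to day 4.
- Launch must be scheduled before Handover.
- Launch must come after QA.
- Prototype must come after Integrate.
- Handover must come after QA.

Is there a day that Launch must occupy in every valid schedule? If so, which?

QA is fixed at day 2 and must come before Launch, so Launch is at least day 3.
Handover is fixed at day 4 and must come after Launch, so Launch is at most day 3.
So Launch must be day 3.

day 3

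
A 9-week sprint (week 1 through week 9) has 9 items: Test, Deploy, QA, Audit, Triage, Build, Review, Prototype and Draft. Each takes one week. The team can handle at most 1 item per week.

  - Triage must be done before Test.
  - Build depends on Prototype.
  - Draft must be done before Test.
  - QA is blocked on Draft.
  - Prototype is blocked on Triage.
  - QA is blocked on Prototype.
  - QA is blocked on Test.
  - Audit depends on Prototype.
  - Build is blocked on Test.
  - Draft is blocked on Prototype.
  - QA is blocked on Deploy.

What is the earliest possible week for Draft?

week 3

Precedence pushes Draft to at least week 3; downstream work caps Draft at week 7.
Draft at week 3 is achievable: Test=week 4; Review=week 9; QA=week 6; Deploy=week 5; Audit=week 8; Triage=week 1; Prototype=week 2; Build=week 7; Draft=week 3.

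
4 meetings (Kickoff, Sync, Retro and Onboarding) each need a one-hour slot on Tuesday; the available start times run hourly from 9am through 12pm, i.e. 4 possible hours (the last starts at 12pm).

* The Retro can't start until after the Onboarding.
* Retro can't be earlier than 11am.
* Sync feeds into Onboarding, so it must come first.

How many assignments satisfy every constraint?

Splitting on Kickoff: it can be 9am (4), 10am (4), 11am (4), 12pm (4). Listing each branch's schedules as (Sync, Retro, Onboarding):
Kickoff=9am: (9am,11am,10am) (9am,12pm,10am) (9am,12pm,11am) (10am,12pm,11am) — 4.
Kickoff=10am: (9am,11am,10am) (9am,12pm,10am) (9am,12pm,11am) (10am,12pm,11am) — 4.
Kickoff=11am: (9am,11am,10am) (9am,12pm,10am) (9am,12pm,11am) (10am,12pm,11am) — 4.
Kickoff=12pm: (9am,11am,10am) (9am,12pm,10am) (9am,12pm,11am) (10am,12pm,11am) — 4.
Summing: 4 + 4 + 4 + 4 = 16.

16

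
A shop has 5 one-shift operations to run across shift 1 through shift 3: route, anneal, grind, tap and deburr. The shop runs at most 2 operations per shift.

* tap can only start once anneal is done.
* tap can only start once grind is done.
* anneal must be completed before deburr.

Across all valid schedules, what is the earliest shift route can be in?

route at shift 1 is achievable: grind -> shift 2, anneal -> shift 1, tap -> shift 3, deburr -> shift 2, route -> shift 1.

shift 1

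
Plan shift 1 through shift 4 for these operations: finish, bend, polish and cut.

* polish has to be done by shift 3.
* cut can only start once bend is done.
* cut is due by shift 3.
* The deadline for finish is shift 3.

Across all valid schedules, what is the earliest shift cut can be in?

shift 2

Precedence pushes cut to at least shift 2; cut's own window allows nothing later than shift 3.
cut at shift 2 is achievable: polish=shift 1; bend=shift 1; cut=shift 2; finish=shift 1.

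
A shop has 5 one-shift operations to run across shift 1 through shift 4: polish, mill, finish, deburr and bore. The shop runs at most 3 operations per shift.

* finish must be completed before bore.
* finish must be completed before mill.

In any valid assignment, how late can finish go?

Downstream work caps finish at shift 3.
finish at shift 3 is achievable: bore -> shift 4; mill -> shift 4; polish -> shift 1; deburr -> shift 1; finish -> shift 3.

shift 3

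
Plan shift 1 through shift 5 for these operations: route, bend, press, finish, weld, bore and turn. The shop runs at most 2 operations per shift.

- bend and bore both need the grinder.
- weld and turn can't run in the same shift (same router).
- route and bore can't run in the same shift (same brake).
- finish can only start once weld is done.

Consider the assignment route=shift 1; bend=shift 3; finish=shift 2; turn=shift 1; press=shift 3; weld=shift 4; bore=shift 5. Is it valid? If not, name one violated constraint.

route and bore can't run in the same shift (same brake) — holds.
weld and turn can't run in the same shift (same router) — holds.
The shop runs at most 2 operations per shift — holds.
finish can only start once weld is done — violated.
bend and bore both need the grinder — holds.

No. finish can only start once weld is done is not satisfied.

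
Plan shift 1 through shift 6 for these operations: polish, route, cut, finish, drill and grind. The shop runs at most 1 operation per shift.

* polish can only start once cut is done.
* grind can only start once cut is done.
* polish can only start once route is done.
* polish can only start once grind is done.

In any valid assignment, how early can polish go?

Precedence pushes polish to at least shift 3.
polish at shift 4 is achievable: drill -> shift 6; cut -> shift 1; grind -> shift 2; route -> shift 3; finish -> shift 5; polish -> shift 4.
Nothing earlier works — the capacity limit rule out every shift before shift 4.

shift 4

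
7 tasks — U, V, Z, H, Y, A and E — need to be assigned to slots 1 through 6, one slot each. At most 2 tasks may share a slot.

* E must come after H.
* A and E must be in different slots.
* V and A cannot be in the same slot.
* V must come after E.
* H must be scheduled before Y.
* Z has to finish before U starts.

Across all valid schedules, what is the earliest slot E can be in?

Precedence pushes E to at least 2; downstream work caps E at 5.
E at 2 is achievable: E=2, Z=1, Y=3, H=1, U=2, V=3, A=4.

2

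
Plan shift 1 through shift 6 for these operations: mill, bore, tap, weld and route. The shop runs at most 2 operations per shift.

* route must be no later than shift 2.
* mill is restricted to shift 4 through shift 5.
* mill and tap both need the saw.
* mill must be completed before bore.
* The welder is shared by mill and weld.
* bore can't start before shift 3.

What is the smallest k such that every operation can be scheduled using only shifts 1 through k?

5

The precedence chain requires at least 2 distinct shifts.
With at most 2 per shift and 5 operations, at least 3 shifts are needed.
Propagating the time windows through the other constraints, bore can't land before shift 5, so the schedule must run through at least shift 5.
5 works (last occupied shift: shift 5): for example tap=shift 1; weld=shift 2; bore=shift 5; route=shift 1; mill=shift 4.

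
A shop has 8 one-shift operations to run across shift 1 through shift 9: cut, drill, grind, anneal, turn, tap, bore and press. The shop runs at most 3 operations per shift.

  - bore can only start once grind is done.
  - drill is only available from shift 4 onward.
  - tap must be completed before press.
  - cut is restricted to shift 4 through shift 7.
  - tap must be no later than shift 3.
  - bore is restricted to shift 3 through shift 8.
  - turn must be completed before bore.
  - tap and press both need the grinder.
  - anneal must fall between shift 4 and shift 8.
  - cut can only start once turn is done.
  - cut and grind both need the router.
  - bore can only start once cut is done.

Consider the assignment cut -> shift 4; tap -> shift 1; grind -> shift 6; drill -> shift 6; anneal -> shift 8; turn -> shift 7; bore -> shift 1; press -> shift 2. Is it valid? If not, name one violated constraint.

Invalid. turn must be completed before bore.

anneal must fall between shift 4 and shift 8 — holds.
cut and grind both need the router — holds.
turn must be completed before bore — violated.
drill is only available from shift 4 onward — holds.
cut can only start once turn is done — violated.
tap must be no later than shift 3 — holds.
bore can only start once grind is done — violated.
bore is restricted to shift 3 through shift 8 — violated.
The shop runs at most 3 operations per shift — holds.
tap and press both need the grinder — holds.
tap must be completed before press — holds.
cut is restricted to shift 4 through shift 7 — holds.
bore can only start once cut is done — violated.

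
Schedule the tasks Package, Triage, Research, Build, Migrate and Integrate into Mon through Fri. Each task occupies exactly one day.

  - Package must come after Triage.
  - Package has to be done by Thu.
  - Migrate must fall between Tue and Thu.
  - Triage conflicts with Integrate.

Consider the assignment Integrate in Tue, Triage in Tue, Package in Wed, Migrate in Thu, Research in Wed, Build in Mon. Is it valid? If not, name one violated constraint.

No — it violates: Triage conflicts with Integrate

Package must come after Triage — holds.
Triage conflicts with Integrate — violated.
Package has to be done by Thu — holds.
Migrate must fall between Tue and Thu — holds.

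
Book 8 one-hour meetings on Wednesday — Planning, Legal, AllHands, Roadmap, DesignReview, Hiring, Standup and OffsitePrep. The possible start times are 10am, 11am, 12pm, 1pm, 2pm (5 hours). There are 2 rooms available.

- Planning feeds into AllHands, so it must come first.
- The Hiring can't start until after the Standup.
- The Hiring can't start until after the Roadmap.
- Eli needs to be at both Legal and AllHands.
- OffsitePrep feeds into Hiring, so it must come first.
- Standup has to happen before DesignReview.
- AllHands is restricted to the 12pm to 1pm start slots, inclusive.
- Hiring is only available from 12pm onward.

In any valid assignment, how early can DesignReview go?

Precedence pushes DesignReview to at least 11am.
DesignReview at 11am is achievable: Standup=10am, AllHands=12pm, Planning=10am, Legal=1pm, DesignReview=11am, Roadmap=11am, Hiring=1pm, OffsitePrep=12pm.

11am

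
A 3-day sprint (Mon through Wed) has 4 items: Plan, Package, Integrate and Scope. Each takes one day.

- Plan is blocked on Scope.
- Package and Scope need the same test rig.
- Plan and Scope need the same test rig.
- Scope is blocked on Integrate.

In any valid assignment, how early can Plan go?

Precedence pushes Plan to at least Wed.
Plan at Wed is achievable: Package -> Mon, Scope -> Tue, Integrate -> Mon, Plan -> Wed.

Wed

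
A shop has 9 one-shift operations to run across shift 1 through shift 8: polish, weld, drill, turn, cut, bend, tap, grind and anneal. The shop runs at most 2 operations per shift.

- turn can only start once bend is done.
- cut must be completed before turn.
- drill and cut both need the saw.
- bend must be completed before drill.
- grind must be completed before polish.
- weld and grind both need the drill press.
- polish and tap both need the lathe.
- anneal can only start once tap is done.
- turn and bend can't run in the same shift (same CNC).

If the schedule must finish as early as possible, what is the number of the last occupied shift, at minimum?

shift 5

The precedence chain requires at least 2 distinct shifts.
With at most 2 per shift and 9 operations, at least 5 shifts are needed.
5 works (last occupied shift: shift 5): for example drill in shift 3; turn in shift 2; tap in shift 4; weld in shift 4; grind in shift 2; bend in shift 1; anneal in shift 5; polish in shift 3; cut in shift 1.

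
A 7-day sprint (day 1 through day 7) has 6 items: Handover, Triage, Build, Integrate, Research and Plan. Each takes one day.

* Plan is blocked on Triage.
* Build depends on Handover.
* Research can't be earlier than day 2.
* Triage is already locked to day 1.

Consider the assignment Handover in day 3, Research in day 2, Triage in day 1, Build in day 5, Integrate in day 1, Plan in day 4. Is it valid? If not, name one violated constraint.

Valid

Research can't be earlier than day 2 — holds.
Triage is already locked to day 1 — holds.
Build depends on Handover — holds.
Plan is blocked on Triage — holds.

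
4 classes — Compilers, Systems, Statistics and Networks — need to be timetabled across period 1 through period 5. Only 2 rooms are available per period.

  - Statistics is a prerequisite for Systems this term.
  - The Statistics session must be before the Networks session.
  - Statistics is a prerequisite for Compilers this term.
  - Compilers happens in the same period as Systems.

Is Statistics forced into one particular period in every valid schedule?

No

Statistics can be period 1 (e.g. Systems=period 2, Networks=period 3, Statistics=period 1, Compilers=period 2) or period 2 (e.g. Compilers -> period 3; Statistics -> period 2; Networks -> period 4; Systems -> period 3).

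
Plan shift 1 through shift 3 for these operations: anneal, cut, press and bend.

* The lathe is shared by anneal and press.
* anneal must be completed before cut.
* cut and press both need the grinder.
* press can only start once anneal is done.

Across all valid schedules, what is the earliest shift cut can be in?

shift 2

Precedence pushes cut to at least shift 2.
cut at shift 2 is achievable: bend in shift 1, anneal in shift 1, press in shift 3, cut in shift 2.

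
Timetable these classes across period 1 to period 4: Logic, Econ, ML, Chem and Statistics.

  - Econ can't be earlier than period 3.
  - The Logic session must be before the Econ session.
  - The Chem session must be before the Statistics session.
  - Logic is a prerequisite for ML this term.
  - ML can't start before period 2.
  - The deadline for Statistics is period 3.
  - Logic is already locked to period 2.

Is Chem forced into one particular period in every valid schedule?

Chem can be period 1 (e.g. Logic -> period 2; Chem -> period 1; Econ -> period 3; ML -> period 3; Statistics -> period 2) or period 2 (e.g. Statistics=period 3; Econ=period 3; Logic=period 2; Chem=period 2; ML=period 3).

No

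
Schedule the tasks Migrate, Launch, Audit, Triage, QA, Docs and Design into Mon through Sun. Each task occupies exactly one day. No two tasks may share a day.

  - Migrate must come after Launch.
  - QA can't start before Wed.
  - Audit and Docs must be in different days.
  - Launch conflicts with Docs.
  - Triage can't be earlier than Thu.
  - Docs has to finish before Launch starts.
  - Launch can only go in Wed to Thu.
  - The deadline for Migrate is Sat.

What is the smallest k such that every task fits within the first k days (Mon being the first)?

The precedence chain requires at least 3 distinct days.
With at most 1 per day and 7 tasks, at least 7 days are needed.
Triage can't be placed before Thu — that is day 4 counting from Mon — so the schedule must run through at least 4 days.
7 works (last occupied day: Sun): for example Migrate -> Sat; Audit -> Tue; QA -> Fri; Triage -> Thu; Docs -> Mon; Launch -> Wed; Design -> Sun.

7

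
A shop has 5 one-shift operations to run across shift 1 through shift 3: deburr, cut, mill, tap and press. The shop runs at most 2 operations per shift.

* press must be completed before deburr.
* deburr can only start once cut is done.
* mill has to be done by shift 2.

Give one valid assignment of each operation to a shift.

deburr in shift 3; cut in shift 1; press in shift 2; mill in shift 1; tap in shift 2

Checking: cut(shift 1) before deburr(shift 3); press(shift 2) before deburr(shift 3); mill=shift 1 in [shift 1,shift 2]; max 2 per shift (cap 2).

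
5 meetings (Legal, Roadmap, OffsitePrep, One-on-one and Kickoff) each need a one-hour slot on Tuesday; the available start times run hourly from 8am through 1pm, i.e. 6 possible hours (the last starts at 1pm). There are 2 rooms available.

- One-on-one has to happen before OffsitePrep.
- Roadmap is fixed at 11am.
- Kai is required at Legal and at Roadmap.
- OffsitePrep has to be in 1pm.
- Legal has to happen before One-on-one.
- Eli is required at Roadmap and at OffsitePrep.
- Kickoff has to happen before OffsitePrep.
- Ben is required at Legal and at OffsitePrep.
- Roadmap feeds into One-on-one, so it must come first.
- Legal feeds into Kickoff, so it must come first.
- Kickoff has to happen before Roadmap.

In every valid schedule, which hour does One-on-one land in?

Roadmap is fixed at 11am and must come before One-on-one, so One-on-one is at least 12pm.
OffsitePrep is fixed at 1pm and must come after One-on-one, so One-on-one is at most 12pm.
So One-on-one must be 12pm.

12pm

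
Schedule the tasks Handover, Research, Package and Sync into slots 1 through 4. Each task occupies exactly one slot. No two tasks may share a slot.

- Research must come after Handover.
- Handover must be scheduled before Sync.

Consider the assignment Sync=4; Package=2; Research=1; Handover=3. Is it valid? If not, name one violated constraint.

Research must come after Handover — violated.
Handover must be scheduled before Sync — holds.
No two tasks may share a slot — holds.

No. Research must come after Handover is not satisfied.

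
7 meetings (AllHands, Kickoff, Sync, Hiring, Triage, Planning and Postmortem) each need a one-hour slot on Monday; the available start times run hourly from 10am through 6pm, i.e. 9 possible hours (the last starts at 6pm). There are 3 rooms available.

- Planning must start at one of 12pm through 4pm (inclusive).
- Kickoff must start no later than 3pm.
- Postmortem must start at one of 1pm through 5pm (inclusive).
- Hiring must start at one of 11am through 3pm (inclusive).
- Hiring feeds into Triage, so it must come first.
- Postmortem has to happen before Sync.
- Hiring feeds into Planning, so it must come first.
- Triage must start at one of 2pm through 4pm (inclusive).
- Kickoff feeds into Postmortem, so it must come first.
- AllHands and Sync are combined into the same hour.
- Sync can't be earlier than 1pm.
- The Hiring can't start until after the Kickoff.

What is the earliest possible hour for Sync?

2pm

Sync is available from 1pm; precedence pushes Sync to at least 2pm.
Sync at 2pm is achievable: Postmortem in 1pm, Hiring in 11am, Kickoff in 10am, Planning in 12pm, Triage in 2pm, Sync in 2pm, AllHands in 2pm.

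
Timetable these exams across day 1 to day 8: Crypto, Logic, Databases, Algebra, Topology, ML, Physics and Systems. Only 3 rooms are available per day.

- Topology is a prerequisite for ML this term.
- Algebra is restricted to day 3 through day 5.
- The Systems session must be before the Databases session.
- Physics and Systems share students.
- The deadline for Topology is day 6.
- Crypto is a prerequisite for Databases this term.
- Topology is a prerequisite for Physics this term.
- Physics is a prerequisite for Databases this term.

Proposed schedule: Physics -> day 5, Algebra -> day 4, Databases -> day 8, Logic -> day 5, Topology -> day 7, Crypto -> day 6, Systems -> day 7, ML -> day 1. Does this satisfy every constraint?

Only 3 rooms are available per day — holds.
Crypto is a prerequisite for Databases this term — holds.
The Systems session must be before the Databases session — holds.
Algebra is restricted to day 3 through day 5 — holds.
Topology is a prerequisite for Physics this term — violated.
The deadline for Topology is day 6 — violated.
Topology is a prerequisite for ML this term — violated.
Physics is a prerequisite for Databases this term — holds.
Physics and Systems share students — holds.

No. Topology is a prerequisite for ML this term is not satisfied.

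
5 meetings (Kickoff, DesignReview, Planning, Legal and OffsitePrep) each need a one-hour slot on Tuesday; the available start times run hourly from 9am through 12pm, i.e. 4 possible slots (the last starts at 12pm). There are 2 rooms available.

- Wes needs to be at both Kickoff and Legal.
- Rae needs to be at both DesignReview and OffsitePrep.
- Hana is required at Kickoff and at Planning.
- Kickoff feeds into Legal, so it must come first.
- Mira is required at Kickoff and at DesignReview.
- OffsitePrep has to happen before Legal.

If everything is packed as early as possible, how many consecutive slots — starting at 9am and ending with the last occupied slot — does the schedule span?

The precedence chain requires at least 2 distinct slots.
With at most 2 per slot and 5 meetings, at least 3 slots are needed.
3 works (last occupied slot: 11am): for example Kickoff=9am, Legal=10am, DesignReview=10am, Planning=11am, OffsitePrep=9am.

3 slots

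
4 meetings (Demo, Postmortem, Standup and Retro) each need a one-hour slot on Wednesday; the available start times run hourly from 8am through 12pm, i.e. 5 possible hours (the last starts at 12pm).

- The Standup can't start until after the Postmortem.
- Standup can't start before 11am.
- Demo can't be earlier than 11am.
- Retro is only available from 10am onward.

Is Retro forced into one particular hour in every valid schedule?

Retro can be 10am (e.g. Demo=11am; Standup=11am; Retro=10am; Postmortem=8am) or 11am (e.g. Standup in 11am; Postmortem in 8am; Demo in 11am; Retro in 11am).

No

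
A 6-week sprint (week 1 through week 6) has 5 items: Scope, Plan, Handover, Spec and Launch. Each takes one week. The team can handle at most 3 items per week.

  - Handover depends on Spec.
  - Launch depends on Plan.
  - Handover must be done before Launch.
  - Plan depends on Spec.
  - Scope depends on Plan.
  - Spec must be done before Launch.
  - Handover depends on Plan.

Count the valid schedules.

48

Splitting on Scope: it can be week 3 (6), week 4 (12), week 5 (15), week 6 (15). Listing each branch's schedules as (Plan, Handover, Spec, Launch) by week number:
Scope=week 3: (2,3,1,4) (2,3,1,5) (2,3,1,6) (2,4,1,5) (2,4,1,6) (2,5,1,6) — 6.
Scope=week 4: (2,3,1,4) (2,3,1,5) (2,3,1,6) (2,4,1,5) (2,4,1,6) (2,5,1,6) (3,4,1,5) (3,4,1,6) (3,4,2,5) (3,4,2,6) (3,5,1,6) (3,5,2,6) — 12.
Scope=week 5: (2,3,1,4) (2,3,1,5) (2,3,1,6) (2,4,1,5) (2,4,1,6) (2,5,1,6) (3,4,1,5) (3,4,1,6) (3,4,2,5) (3,4,2,6) (3,5,1,6) (3,5,2,6) (4,5,1,6) (4,5,2,6) (4,5,3,6) — 15.
Scope=week 6: (2,3,1,4) (2,3,1,5) (2,3,1,6) (2,4,1,5) (2,4,1,6) (2,5,1,6) (3,4,1,5) (3,4,1,6) (3,4,2,5) (3,4,2,6) (3,5,1,6) (3,5,2,6) (4,5,1,6) (4,5,2,6) (4,5,3,6) — 15.
Summing: 6 + 12 + 15 + 15 = 48.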